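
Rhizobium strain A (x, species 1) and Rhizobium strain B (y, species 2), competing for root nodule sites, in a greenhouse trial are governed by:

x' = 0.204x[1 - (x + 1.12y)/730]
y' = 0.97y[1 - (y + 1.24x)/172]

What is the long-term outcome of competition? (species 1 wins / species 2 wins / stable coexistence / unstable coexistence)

species 1 excludes species 2

Compare the nullcline intercepts: K1/α12 = 730/1.12 = 652 > K2 = 172; K2/α21 = 172/1.24 = 139 < K1 = 730.
Since the inequalities point opposite ways, species 1 can invade but species 2 cannot.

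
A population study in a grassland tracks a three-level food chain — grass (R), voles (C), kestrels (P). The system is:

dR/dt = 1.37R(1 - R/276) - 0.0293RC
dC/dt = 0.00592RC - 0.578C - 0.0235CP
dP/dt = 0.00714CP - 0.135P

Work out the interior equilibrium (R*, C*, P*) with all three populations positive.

R* ≈ 164, C* ≈ 18.9, P* ≈ 16.8

From dP/dt = 0: 0.00714C* = 0.135, so C* = 18.9.
From dR/dt = 0: 1.37(1 - R*/276) = 0.0293·18.9, giving R* = 276·(1 - 0.404) = 164.
From dC/dt = 0: 0.00592·164 - 0.578 = 0.0235P*, so P* = 0.395/0.0235 = 16.8.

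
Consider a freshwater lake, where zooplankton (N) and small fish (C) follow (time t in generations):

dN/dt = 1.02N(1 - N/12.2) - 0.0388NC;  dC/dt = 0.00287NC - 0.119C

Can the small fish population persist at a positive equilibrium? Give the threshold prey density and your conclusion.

The predator equation gives dC/dt > 0 only when N > 0.119/0.00287 = 41.5.
Without the predator, N → K = 12.2. Since 12.2 < 41.5, the predator cannot invade.

Threshold N = 41.5; K < 41.5, so no, the predator goes extinct.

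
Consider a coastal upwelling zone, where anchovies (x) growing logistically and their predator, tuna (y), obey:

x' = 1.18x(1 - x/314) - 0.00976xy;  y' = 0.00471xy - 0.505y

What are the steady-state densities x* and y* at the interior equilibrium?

x* ≈ 107, y* ≈ 79.6

From dy/dt = 0 with y > 0: 0.00471x* = 0.505, so x* = 107.
Substitute into dx/dt = 0: 1.18(1 - 107/314) = 0.00976y*.
The bracket is 0.659, giving y* = 0.777/0.00976 = 79.6.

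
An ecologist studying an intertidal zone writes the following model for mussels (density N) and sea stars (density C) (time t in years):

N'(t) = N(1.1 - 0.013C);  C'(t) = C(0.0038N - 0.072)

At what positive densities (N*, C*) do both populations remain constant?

N* ≈ 18.9, C* ≈ 84.6

Set dC/dt = 0 with C > 0: 0.0038N - 0.072 = 0, so N* = 0.072/0.0038 = 18.9.
Set dN/dt = 0 with N > 0: 1.1 - 0.013C = 0, so C* = 1.1/0.013 = 84.6.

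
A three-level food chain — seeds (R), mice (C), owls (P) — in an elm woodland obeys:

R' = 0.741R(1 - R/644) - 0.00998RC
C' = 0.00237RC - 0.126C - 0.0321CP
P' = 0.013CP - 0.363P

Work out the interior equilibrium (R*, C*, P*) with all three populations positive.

From dP/dt = 0: 0.013C* = 0.363, so C* = 27.9.
From dR/dt = 0: 0.741(1 - R*/644) = 0.00998·27.9, giving R* = 644·(1 - 0.376) = 402.
From dC/dt = 0: 0.00237·402 - 0.126 = 0.0321P*, so P* = 0.826/0.0321 = 25.7.

R* ≈ 402, C* ≈ 27.9, P* ≈ 25.7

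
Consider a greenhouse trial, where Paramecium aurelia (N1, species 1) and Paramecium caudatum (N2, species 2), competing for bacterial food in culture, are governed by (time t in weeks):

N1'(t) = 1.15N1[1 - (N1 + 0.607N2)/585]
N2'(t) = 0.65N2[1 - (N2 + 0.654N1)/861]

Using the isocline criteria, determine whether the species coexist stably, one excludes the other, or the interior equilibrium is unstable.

stable coexistence

Compare the nullcline intercepts: K1/α12 = 585/0.607 = 964 > K2 = 861; K2/α21 = 861/0.654 = 1320 > K1 = 585.
Since both inequalities hold, each species can invade when rare, so the interior equilibrium is stable.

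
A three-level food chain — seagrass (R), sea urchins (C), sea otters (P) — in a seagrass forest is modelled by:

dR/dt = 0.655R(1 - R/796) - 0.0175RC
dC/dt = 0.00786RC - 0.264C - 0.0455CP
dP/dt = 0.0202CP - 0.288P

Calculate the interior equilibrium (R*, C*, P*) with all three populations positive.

R* ≈ 493, C* ≈ 14.3, P* ≈ 79.3

From dP/dt = 0: 0.0202C* = 0.288, so C* = 14.3.
From dR/dt = 0: 0.655(1 - R*/796) = 0.0175·14.3, giving R* = 796·(1 - 0.381) = 493.
From dC/dt = 0: 0.00786·493 - 0.264 = 0.0455P*, so P* = 3.61/0.0455 = 79.3.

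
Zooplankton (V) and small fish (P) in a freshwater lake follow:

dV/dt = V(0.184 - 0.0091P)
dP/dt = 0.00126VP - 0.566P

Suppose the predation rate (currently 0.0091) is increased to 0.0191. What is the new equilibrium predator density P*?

At the interior fixed point, setting dV/dt = 0 with V > 0 fixes P* = (prey growth rate)/(VP coefficient) — independent of the other coefficients.
With the change, P* = 0.184/0.0191 = 9.63; it falls from 20.2.

P* ≈ 9.63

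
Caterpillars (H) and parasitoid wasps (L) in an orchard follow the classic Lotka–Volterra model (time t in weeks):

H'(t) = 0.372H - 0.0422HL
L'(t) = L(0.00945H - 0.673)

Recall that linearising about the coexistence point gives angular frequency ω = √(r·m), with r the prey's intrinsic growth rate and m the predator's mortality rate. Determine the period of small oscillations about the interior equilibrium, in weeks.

Here r = 0.372 and m = 0.673, so r·m = 0.25.
ω = √0.25 = 0.5 per week, hence T = 2π/ω ≈ 12.6 weeks.

T ≈ 12.6 weeks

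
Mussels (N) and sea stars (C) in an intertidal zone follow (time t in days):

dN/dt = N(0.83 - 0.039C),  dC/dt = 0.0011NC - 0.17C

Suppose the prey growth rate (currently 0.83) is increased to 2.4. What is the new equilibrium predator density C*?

At the interior fixed point, setting dN/dt = 0 with N > 0 fixes C* = (prey growth rate)/(NC coefficient) — independent of the other coefficients.
With the change, C* = 2.4/0.039 = 61.5; it rises from 21.3.

C* ≈ 61.5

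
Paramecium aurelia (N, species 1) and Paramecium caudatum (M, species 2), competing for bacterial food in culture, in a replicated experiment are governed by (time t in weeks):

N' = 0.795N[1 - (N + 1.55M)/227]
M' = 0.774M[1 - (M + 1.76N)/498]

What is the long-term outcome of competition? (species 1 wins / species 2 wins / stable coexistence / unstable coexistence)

species 2 excludes species 1

Compare the nullcline intercepts: K1/α12 = 227/1.55 = 146 < K2 = 498; K2/α21 = 498/1.76 = 283 > K1 = 227.
Since the inequalities point opposite ways, species 2 can invade but species 1 cannot.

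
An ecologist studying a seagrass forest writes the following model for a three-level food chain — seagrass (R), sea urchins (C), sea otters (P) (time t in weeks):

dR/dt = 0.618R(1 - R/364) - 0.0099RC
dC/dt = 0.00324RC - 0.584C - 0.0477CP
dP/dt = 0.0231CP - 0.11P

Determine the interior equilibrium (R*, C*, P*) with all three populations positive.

From dP/dt = 0: 0.0231C* = 0.11, so C* = 4.76.
From dR/dt = 0: 0.618(1 - R*/364) = 0.0099·4.76, giving R* = 364·(1 - 0.0763) = 336.
From dC/dt = 0: 0.00324·336 - 0.584 = 0.0477P*, so P* = 0.505/0.0477 = 10.6.

R* ≈ 336, C* ≈ 4.76, P* ≈ 10.6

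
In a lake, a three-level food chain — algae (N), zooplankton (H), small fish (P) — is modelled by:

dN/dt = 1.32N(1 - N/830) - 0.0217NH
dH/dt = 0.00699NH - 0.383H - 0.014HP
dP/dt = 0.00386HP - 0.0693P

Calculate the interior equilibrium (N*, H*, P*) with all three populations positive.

From dP/dt = 0: 0.00386H* = 0.0693, so H* = 18.
From dN/dt = 0: 1.32(1 - N*/830) = 0.0217·18, giving N* = 830·(1 - 0.295) = 585.
From dH/dt = 0: 0.00699·585 - 0.383 = 0.014P*, so P* = 3.71/0.014 = 265.

N* ≈ 585, H* ≈ 18, P* ≈ 265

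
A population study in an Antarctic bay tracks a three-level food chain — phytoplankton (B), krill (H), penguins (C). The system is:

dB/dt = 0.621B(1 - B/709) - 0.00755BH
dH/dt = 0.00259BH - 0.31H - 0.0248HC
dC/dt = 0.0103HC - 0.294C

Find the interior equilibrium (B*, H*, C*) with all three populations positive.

B* ≈ 463, H* ≈ 28.5, C* ≈ 35.8

From dC/dt = 0: 0.0103H* = 0.294, so H* = 28.5.
From dB/dt = 0: 0.621(1 - B*/709) = 0.00755·28.5, giving B* = 709·(1 - 0.347) = 463.
From dH/dt = 0: 0.00259·463 - 0.31 = 0.0248C*, so C* = 0.889/0.0248 = 35.8.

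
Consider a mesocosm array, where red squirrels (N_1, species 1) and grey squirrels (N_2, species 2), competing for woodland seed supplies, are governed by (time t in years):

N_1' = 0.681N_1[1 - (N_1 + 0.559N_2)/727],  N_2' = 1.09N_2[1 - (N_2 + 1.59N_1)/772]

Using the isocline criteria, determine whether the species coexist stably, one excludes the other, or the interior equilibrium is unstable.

species 1 excludes species 2

Compare the nullcline intercepts: K1/α12 = 727/0.559 = 1300 > K2 = 772; K2/α21 = 772/1.59 = 486 < K1 = 727.
Since the inequalities point opposite ways, species 1 can invade but species 2 cannot.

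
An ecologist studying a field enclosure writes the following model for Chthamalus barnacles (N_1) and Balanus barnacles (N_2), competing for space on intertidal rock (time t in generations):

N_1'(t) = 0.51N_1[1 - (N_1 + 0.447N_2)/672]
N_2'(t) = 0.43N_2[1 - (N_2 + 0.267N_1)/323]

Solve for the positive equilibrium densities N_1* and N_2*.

Setting both brackets to zero gives the nullclines N_1 + 0.447N_2 = 672 and 0.267N_1 + N_2 = 323.
Substituting N_2 = 323 - 0.267N_1 into the first: N_1(1 - 0.447·0.267) = 672 - 0.447·323.
So N_1* = 528/0.881 = 599, and then N_2* = 323 - 0.267·599 = 163.

N_1* ≈ 599, N_2* ≈ 163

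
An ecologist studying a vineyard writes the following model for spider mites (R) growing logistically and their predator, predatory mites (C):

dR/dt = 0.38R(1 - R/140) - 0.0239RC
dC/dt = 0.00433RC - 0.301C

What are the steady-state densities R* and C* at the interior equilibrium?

R* ≈ 69.5, C* ≈ 8

From dC/dt = 0 with C > 0: 0.00433R* = 0.301, so R* = 69.5.
Substitute into dR/dt = 0: 0.38(1 - 69.5/140) = 0.0239C*.
The bracket is 0.503, giving C* = 0.191/0.0239 = 8.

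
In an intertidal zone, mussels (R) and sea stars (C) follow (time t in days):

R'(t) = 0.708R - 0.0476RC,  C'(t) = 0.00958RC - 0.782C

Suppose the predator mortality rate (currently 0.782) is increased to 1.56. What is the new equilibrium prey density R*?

R* ≈ 163

At the interior fixed point, setting dC/dt = 0 with C > 0 fixes R* = (predator death rate)/(RC coefficient) — independent of the other coefficients.
With the change, R* = 1.56/0.00958 = 163; it rises from 81.6.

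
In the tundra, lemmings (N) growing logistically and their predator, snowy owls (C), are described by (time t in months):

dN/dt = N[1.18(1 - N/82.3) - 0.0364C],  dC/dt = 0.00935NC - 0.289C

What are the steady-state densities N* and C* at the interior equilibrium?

N* ≈ 30.9, C* ≈ 20.2

From dC/dt = 0 with C > 0: 0.00935N* = 0.289, so N* = 30.9.
Substitute into dN/dt = 0: 1.18(1 - 30.9/82.3) = 0.0364C*.
The bracket is 0.624, giving C* = 0.737/0.0364 = 20.2.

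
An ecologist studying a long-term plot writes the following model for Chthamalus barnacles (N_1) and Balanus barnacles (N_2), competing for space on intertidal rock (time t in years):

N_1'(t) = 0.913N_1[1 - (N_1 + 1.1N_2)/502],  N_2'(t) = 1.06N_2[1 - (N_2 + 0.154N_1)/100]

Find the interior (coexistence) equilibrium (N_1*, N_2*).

Setting both brackets to zero gives the nullclines N_1 + 1.1N_2 = 502 and 0.154N_1 + N_2 = 100.
Substituting N_2 = 100 - 0.154N_1 into the first: N_1(1 - 1.1·0.154) = 502 - 1.1·100.
So N_1* = 392/0.831 = 472, and then N_2* = 100 - 0.154·472 = 27.3.

N_1* ≈ 472, N_2* ≈ 27.3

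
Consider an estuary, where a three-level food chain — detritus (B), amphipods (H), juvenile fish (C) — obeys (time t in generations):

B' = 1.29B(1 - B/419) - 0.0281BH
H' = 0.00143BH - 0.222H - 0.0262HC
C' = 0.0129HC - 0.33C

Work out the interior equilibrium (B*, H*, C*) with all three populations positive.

B* ≈ 186, H* ≈ 25.6, C* ≈ 1.65

From dC/dt = 0: 0.0129H* = 0.33, so H* = 25.6.
From dB/dt = 0: 1.29(1 - B*/419) = 0.0281·25.6, giving B* = 419·(1 - 0.557) = 186.
From dH/dt = 0: 0.00143·186 - 0.222 = 0.0262C*, so C* = 0.0433/0.0262 = 1.65.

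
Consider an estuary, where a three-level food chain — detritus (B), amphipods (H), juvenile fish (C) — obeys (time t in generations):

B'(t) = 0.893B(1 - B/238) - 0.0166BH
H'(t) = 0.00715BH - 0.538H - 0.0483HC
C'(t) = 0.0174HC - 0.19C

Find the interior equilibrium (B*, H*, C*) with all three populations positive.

B* ≈ 190, H* ≈ 10.9, C* ≈ 16.9

From dC/dt = 0: 0.0174H* = 0.19, so H* = 10.9.
From dB/dt = 0: 0.893(1 - B*/238) = 0.0166·10.9, giving B* = 238·(1 - 0.203) = 190.
From dH/dt = 0: 0.00715·190 - 0.538 = 0.0483C*, so C* = 0.818/0.0483 = 16.9.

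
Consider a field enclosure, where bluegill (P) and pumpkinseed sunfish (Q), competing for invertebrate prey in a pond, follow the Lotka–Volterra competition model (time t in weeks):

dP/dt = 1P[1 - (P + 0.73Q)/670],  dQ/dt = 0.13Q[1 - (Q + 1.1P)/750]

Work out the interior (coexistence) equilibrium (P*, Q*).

Setting both brackets to zero gives the nullclines P + 0.73Q = 670 and 1.1P + Q = 750.
Substituting Q = 750 - 1.1P into the first: P(1 - 0.73·1.1) = 670 - 0.73·750.
So P* = 122/0.197 = 622, and then Q* = 750 - 1.1·622 = 66.

P* ≈ 622, Q* ≈ 66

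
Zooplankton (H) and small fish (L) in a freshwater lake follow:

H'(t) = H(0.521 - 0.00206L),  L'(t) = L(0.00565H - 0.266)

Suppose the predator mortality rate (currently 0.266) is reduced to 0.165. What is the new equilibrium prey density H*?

At the interior fixed point, setting dL/dt = 0 with L > 0 fixes H* = (predator death rate)/(HL coefficient) — independent of the other coefficients.
With the change, H* = 0.165/0.00565 = 29.2; it falls from 47.1.

H* ≈ 29.2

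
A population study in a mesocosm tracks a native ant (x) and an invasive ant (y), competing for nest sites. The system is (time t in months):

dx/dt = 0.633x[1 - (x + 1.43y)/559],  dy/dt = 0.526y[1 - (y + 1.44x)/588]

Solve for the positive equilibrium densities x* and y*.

Setting both brackets to zero gives the nullclines x + 1.43y = 559 and 1.44x + y = 588.
Substituting y = 588 - 1.44x into the first: x(1 - 1.43·1.44) = 559 - 1.43·588.
So x* = -282/-1.06 = 266, and then y* = 588 - 1.44·266 = 205.

x* ≈ 266, y* ≈ 205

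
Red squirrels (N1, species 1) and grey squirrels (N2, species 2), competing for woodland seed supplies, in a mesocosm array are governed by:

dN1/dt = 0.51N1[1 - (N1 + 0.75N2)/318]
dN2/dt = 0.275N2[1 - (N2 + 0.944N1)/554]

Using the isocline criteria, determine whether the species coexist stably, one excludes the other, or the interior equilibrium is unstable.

Compare the nullcline intercepts: K1/α12 = 318/0.75 = 424 < K2 = 554; K2/α21 = 554/0.944 = 587 > K1 = 318.
Since the inequalities point opposite ways, species 2 can invade but species 1 cannot.

species 2 excludes species 1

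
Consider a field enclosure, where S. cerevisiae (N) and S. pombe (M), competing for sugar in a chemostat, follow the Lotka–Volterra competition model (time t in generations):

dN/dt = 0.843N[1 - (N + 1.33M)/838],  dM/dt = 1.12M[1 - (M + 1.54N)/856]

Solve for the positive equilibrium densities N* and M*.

N* ≈ 287, M* ≈ 415

Setting both brackets to zero gives the nullclines N + 1.33M = 838 and 1.54N + M = 856.
Substituting M = 856 - 1.54N into the first: N(1 - 1.33·1.54) = 838 - 1.33·856.
So N* = -300/-1.05 = 287, and then M* = 856 - 1.54·287 = 415.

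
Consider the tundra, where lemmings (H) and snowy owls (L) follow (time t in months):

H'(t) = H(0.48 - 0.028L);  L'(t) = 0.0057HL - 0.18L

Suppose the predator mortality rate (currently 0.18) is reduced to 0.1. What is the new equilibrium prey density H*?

H* ≈ 17.5

At the interior fixed point, setting dL/dt = 0 with L > 0 fixes H* = (predator death rate)/(HL coefficient) — independent of the other coefficients.
With the change, H* = 0.1/0.0057 = 17.5; it falls from 31.6.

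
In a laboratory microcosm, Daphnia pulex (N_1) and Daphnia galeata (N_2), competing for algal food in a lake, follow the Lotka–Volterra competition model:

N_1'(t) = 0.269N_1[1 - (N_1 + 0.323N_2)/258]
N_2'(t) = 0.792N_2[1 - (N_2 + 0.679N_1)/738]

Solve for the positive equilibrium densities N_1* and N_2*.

N_1* ≈ 25.1, N_2* ≈ 721

Setting both brackets to zero gives the nullclines N_1 + 0.323N_2 = 258 and 0.679N_1 + N_2 = 738.
Substituting N_2 = 738 - 0.679N_1 into the first: N_1(1 - 0.323·0.679) = 258 - 0.323·738.
So N_1* = 19.6/0.781 = 25.1, and then N_2* = 738 - 0.679·25.1 = 721.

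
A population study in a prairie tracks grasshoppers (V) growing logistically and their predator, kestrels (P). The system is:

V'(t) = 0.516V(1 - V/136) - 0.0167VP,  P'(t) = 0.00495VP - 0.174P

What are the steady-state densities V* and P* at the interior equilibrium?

V* ≈ 35.2, P* ≈ 22.9

From dP/dt = 0 with P > 0: 0.00495V* = 0.174, so V* = 35.2.
Substitute into dV/dt = 0: 0.516(1 - 35.2/136) = 0.0167P*.
The bracket is 0.742, giving P* = 0.383/0.0167 = 22.9.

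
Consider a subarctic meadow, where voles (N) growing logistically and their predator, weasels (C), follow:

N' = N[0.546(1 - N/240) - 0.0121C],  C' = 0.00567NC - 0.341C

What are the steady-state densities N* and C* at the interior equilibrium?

N* ≈ 60.1, C* ≈ 33.8

From dC/dt = 0 with C > 0: 0.00567N* = 0.341, so N* = 60.1.
Substitute into dN/dt = 0: 0.546(1 - 60.1/240) = 0.0121C*.
The bracket is 0.749, giving C* = 0.409/0.0121 = 33.8.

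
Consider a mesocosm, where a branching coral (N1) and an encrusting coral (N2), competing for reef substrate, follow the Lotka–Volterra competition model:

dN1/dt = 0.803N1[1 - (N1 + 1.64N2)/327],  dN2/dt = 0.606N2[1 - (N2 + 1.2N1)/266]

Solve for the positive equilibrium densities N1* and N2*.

N1* ≈ 113, N2* ≈ 131

Setting both brackets to zero gives the nullclines N1 + 1.64N2 = 327 and 1.2N1 + N2 = 266.
Substituting N2 = 266 - 1.2N1 into the first: N1(1 - 1.64·1.2) = 327 - 1.64·266.
So N1* = -109/-0.968 = 113, and then N2* = 266 - 1.2·113 = 131.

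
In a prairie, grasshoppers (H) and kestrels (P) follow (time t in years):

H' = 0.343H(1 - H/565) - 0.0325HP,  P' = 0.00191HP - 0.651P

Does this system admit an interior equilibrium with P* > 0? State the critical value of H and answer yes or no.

The predator equation gives dP/dt > 0 only when H > 0.651/0.00191 = 341.
Without the predator, H → K = 565. Since 565 > 341, the predator can invade and persist.

Threshold H = 341; K > 341, so yes, the predator persists.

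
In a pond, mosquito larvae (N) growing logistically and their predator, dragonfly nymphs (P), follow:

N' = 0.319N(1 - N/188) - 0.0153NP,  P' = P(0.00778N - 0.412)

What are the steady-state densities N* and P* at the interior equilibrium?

N* ≈ 53, P* ≈ 15

From dP/dt = 0 with P > 0: 0.00778N* = 0.412, so N* = 53.
Substitute into dN/dt = 0: 0.319(1 - 53/188) = 0.0153P*.
The bracket is 0.718, giving P* = 0.229/0.0153 = 15.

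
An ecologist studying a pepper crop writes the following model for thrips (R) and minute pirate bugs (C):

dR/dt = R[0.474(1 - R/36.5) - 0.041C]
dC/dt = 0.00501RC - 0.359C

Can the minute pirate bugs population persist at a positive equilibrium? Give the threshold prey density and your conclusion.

Threshold R = 71.7; K < 71.7, so no, the predator goes extinct.

The predator equation gives dC/dt > 0 only when R > 0.359/0.00501 = 71.7.
Without the predator, R → K = 36.5. Since 36.5 < 71.7, the predator cannot invade.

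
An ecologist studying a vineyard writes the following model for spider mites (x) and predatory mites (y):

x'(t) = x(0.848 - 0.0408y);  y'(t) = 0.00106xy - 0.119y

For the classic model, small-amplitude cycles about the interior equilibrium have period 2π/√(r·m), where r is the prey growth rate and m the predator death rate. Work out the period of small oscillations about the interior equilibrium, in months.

T ≈ 19.8 months

Here r = 0.848 and m = 0.119, so r·m = 0.101.
ω = √0.101 = 0.318 per month, hence T = 2π/ω ≈ 19.8 months.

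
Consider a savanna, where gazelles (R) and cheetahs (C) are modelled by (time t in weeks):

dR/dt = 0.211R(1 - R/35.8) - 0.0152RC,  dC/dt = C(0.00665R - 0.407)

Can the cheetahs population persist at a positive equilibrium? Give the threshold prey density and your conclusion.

The predator equation gives dC/dt > 0 only when R > 0.407/0.00665 = 61.2.
Without the predator, R → K = 35.8. Since 35.8 < 61.2, the predator cannot invade.

Threshold R = 61.2; K < 61.2, so no, the predator goes extinct.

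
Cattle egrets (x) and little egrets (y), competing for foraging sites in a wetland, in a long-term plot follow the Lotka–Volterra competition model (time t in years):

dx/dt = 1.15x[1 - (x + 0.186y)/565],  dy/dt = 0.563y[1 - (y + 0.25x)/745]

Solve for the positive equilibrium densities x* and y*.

x* ≈ 447, y* ≈ 633

Setting both brackets to zero gives the nullclines x + 0.186y = 565 and 0.25x + y = 745.
Substituting y = 745 - 0.25x into the first: x(1 - 0.186·0.25) = 565 - 0.186·745.
So x* = 426/0.954 = 447, and then y* = 745 - 0.25·447 = 633.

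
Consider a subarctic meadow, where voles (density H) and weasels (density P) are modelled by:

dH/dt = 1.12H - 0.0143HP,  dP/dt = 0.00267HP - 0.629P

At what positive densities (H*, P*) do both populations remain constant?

Set dP/dt = 0 with P > 0: 0.00267H - 0.629 = 0, so H* = 0.629/0.00267 = 236.
Set dH/dt = 0 with H > 0: 1.12 - 0.0143P = 0, so P* = 1.12/0.0143 = 78.3.

H* ≈ 236, P* ≈ 78.3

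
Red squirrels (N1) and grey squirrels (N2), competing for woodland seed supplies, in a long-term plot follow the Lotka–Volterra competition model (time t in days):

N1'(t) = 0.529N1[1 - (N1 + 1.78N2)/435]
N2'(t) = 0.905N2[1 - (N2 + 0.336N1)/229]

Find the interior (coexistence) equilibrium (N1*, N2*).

N1* ≈ 68.1, N2* ≈ 206

Setting both brackets to zero gives the nullclines N1 + 1.78N2 = 435 and 0.336N1 + N2 = 229.
Substituting N2 = 229 - 0.336N1 into the first: N1(1 - 1.78·0.336) = 435 - 1.78·229.
So N1* = 27.4/0.402 = 68.1, and then N2* = 229 - 0.336·68.1 = 206.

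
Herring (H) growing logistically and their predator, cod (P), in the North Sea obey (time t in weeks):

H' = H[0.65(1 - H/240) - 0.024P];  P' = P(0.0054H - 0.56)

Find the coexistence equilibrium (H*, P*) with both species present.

From dP/dt = 0 with P > 0: 0.0054H* = 0.56, so H* = 104.
Substitute into dH/dt = 0: 0.65(1 - 104/240) = 0.024P*.
The bracket is 0.568, giving P* = 0.369/0.024 = 15.4.

H* ≈ 104, P* ≈ 15.4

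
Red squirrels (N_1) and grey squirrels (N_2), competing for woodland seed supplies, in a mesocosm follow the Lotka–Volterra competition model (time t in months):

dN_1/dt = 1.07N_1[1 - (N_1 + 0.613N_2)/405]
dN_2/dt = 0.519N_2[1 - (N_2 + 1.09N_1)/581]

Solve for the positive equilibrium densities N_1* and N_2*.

Setting both brackets to zero gives the nullclines N_1 + 0.613N_2 = 405 and 1.09N_1 + N_2 = 581.
Substituting N_2 = 581 - 1.09N_1 into the first: N_1(1 - 0.613·1.09) = 405 - 0.613·581.
So N_1* = 48.8/0.332 = 147, and then N_2* = 581 - 1.09·147 = 421.

N_1* ≈ 147, N_2* ≈ 421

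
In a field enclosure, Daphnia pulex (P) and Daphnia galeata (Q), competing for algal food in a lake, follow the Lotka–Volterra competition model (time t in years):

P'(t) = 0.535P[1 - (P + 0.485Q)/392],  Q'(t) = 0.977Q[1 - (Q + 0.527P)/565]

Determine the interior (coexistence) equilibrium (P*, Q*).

Setting both brackets to zero gives the nullclines P + 0.485Q = 392 and 0.527P + Q = 565.
Substituting Q = 565 - 0.527P into the first: P(1 - 0.485·0.527) = 392 - 0.485·565.
So P* = 118/0.744 = 158, and then Q* = 565 - 0.527·158 = 481.

P* ≈ 158, Q* ≈ 481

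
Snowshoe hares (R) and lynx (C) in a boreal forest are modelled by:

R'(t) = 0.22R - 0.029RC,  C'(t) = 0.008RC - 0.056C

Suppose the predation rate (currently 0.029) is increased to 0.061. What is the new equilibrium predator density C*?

At the interior fixed point, setting dR/dt = 0 with R > 0 fixes C* = (prey growth rate)/(RC coefficient) — independent of the other coefficients.
With the change, C* = 0.22/0.061 = 3.61; it falls from 7.59.

C* ≈ 3.61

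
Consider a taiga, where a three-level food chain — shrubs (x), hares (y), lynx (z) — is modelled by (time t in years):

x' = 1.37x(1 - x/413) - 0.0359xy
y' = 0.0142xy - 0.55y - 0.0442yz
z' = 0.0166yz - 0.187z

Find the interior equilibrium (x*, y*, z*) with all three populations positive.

x* ≈ 291, y* ≈ 11.3, z* ≈ 81.1

From dz/dt = 0: 0.0166y* = 0.187, so y* = 11.3.
From dx/dt = 0: 1.37(1 - x*/413) = 0.0359·11.3, giving x* = 413·(1 - 0.295) = 291.
From dy/dt = 0: 0.0142·291 - 0.55 = 0.0442z*, so z* = 3.58/0.0442 = 81.1.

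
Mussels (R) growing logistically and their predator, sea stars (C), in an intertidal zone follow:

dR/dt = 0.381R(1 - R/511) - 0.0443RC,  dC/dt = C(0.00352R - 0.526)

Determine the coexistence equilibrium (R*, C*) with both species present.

From dC/dt = 0 with C > 0: 0.00352R* = 0.526, so R* = 149.
Substitute into dR/dt = 0: 0.381(1 - 149/511) = 0.0443C*.
The bracket is 0.708, giving C* = 0.27/0.0443 = 6.09.

R* ≈ 149, C* ≈ 6.09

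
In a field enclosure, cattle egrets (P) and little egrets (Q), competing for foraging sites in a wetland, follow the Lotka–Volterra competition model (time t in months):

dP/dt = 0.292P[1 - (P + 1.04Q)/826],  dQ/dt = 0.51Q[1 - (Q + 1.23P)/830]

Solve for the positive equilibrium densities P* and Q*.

P* ≈ 133, Q* ≈ 666

Setting both brackets to zero gives the nullclines P + 1.04Q = 826 and 1.23P + Q = 830.
Substituting Q = 830 - 1.23P into the first: P(1 - 1.04·1.23) = 826 - 1.04·830.
So P* = -37.2/-0.279 = 133, and then Q* = 830 - 1.23·133 = 666.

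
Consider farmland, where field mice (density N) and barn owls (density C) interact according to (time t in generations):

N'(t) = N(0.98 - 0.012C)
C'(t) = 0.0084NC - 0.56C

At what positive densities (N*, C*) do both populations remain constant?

N* ≈ 66.7, C* ≈ 81.7

Set dC/dt = 0 with C > 0: 0.0084N - 0.56 = 0, so N* = 0.56/0.0084 = 66.7.
Set dN/dt = 0 with N > 0: 0.98 - 0.012C = 0, so C* = 0.98/0.012 = 81.7.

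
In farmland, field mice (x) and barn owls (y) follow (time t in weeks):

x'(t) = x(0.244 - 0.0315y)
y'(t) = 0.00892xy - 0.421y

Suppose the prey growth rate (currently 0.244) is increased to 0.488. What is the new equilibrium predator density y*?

At the interior fixed point, setting dx/dt = 0 with x > 0 fixes y* = (prey growth rate)/(xy coefficient) — independent of the other coefficients.
With the change, y* = 0.488/0.0315 = 15.5; it rises from 7.75.

y* ≈ 15.5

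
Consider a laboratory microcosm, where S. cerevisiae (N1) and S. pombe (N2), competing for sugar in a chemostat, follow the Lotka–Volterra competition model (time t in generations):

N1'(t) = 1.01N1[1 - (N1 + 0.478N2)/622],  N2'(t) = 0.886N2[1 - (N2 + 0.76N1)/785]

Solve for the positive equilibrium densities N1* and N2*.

N1* ≈ 388, N2* ≈ 490

Setting both brackets to zero gives the nullclines N1 + 0.478N2 = 622 and 0.76N1 + N2 = 785.
Substituting N2 = 785 - 0.76N1 into the first: N1(1 - 0.478·0.76) = 622 - 0.478·785.
So N1* = 247/0.637 = 388, and then N2* = 785 - 0.76·388 = 490.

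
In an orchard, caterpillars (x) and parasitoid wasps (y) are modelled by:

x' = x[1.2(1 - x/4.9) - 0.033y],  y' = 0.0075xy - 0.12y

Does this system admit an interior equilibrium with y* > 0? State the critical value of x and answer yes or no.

Threshold x = 16; K < 16, so no, the predator goes extinct.

The predator equation gives dy/dt > 0 only when x > 0.12/0.0075 = 16.
Without the predator, x → K = 4.9. Since 4.9 < 16, the predator cannot invade.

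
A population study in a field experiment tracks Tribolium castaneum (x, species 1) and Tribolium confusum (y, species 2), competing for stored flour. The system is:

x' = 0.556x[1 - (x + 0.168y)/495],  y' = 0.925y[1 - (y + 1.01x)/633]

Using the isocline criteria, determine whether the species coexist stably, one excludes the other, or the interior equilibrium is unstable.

Compare the nullcline intercepts: K1/α12 = 495/0.168 = 2950 > K2 = 633; K2/α21 = 633/1.01 = 627 > K1 = 495.
Since both inequalities hold, each species can invade when rare, so the interior equilibrium is stable.

stable coexistence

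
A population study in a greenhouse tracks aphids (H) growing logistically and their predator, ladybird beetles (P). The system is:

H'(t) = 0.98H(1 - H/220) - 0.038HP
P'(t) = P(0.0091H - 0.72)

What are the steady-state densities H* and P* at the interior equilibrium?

From dP/dt = 0 with P > 0: 0.0091H* = 0.72, so H* = 79.1.
Substitute into dH/dt = 0: 0.98(1 - 79.1/220) = 0.038P*.
The bracket is 0.64, giving P* = 0.628/0.038 = 16.5.

H* ≈ 79.1, P* ≈ 16.5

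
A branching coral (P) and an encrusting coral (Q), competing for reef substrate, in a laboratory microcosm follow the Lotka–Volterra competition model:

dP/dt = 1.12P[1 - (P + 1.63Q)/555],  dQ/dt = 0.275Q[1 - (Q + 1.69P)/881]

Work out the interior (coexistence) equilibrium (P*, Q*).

P* ≈ 502, Q* ≈ 32.5

Setting both brackets to zero gives the nullclines P + 1.63Q = 555 and 1.69P + Q = 881.
Substituting Q = 881 - 1.69P into the first: P(1 - 1.63·1.69) = 555 - 1.63·881.
So P* = -881/-1.75 = 502, and then Q* = 881 - 1.69·502 = 32.5.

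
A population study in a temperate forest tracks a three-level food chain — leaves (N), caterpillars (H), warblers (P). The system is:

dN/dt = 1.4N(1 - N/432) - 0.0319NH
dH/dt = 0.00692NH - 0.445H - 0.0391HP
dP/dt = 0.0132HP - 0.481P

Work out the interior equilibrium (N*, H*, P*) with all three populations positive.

From dP/dt = 0: 0.0132H* = 0.481, so H* = 36.4.
From dN/dt = 0: 1.4(1 - N*/432) = 0.0319·36.4, giving N* = 432·(1 - 0.83) = 73.3.
From dH/dt = 0: 0.00692·73.3 - 0.445 = 0.0391P*, so P* = 0.0623/0.0391 = 1.59.

N* ≈ 73.3, H* ≈ 36.4, P* ≈ 1.59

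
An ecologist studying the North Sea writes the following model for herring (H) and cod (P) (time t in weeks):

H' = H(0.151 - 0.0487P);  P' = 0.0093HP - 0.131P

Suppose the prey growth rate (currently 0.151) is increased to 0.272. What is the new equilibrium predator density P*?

At the interior fixed point, setting dH/dt = 0 with H > 0 fixes P* = (prey growth rate)/(HP coefficient) — independent of the other coefficients.
With the change, P* = 0.272/0.0487 = 5.59; it rises from 3.1.

P* ≈ 5.59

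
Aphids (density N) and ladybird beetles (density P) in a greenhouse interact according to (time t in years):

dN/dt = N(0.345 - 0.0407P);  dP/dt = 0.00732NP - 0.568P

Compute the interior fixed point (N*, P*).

N* ≈ 77.6, P* ≈ 8.48

Set dP/dt = 0 with P > 0: 0.00732N - 0.568 = 0, so N* = 0.568/0.00732 = 77.6.
Set dN/dt = 0 with N > 0: 0.345 - 0.0407P = 0, so P* = 0.345/0.0407 = 8.48.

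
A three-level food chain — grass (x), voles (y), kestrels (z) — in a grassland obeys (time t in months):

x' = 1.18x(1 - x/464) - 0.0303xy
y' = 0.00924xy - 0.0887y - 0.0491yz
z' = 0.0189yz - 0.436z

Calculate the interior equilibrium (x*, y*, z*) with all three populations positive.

From dz/dt = 0: 0.0189y* = 0.436, so y* = 23.1.
From dx/dt = 0: 1.18(1 - x*/464) = 0.0303·23.1, giving x* = 464·(1 - 0.592) = 189.
From dy/dt = 0: 0.00924·189 - 0.0887 = 0.0491z*, so z* = 1.66/0.0491 = 33.8.

x* ≈ 189, y* ≈ 23.1, z* ≈ 33.8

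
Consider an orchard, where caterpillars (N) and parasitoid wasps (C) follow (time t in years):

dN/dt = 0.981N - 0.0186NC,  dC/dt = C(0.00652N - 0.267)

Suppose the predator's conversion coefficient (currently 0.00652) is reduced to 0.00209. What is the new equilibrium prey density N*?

At the interior fixed point, setting dC/dt = 0 with C > 0 fixes N* = (predator death rate)/(NC coefficient) — independent of the other coefficients.
With the change, N* = 0.267/0.00209 = 128; it rises from 41.

N* ≈ 128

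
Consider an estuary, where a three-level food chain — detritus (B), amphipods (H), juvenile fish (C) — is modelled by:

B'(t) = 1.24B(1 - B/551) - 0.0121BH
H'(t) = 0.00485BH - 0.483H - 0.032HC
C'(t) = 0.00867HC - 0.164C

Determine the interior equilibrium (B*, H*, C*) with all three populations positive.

From dC/dt = 0: 0.00867H* = 0.164, so H* = 18.9.
From dB/dt = 0: 1.24(1 - B*/551) = 0.0121·18.9, giving B* = 551·(1 - 0.185) = 449.
From dH/dt = 0: 0.00485·449 - 0.483 = 0.032C*, so C* = 1.7/0.032 = 53.

B* ≈ 449, H* ≈ 18.9, C* ≈ 53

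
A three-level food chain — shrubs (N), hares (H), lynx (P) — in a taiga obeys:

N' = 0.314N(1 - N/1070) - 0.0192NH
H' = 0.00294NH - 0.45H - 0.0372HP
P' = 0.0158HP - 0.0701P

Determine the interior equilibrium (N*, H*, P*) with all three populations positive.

N* ≈ 780, H* ≈ 4.44, P* ≈ 49.5

From dP/dt = 0: 0.0158H* = 0.0701, so H* = 4.44.
From dN/dt = 0: 0.314(1 - N*/1070) = 0.0192·4.44, giving N* = 1070·(1 - 0.271) = 780.
From dH/dt = 0: 0.00294·780 - 0.45 = 0.0372P*, so P* = 1.84/0.0372 = 49.5.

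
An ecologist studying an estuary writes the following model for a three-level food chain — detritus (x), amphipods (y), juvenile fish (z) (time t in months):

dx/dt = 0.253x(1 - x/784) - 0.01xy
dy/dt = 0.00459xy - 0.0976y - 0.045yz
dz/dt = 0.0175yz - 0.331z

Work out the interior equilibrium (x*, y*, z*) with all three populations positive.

x* ≈ 198, y* ≈ 18.9, z* ≈ 18

From dz/dt = 0: 0.0175y* = 0.331, so y* = 18.9.
From dx/dt = 0: 0.253(1 - x*/784) = 0.01·18.9, giving x* = 784·(1 - 0.748) = 198.
From dy/dt = 0: 0.00459·198 - 0.0976 = 0.045z*, so z* = 0.811/0.045 = 18.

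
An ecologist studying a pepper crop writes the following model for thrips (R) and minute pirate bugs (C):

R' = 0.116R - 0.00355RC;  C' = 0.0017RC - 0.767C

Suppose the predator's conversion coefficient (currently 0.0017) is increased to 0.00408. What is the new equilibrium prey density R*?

At the interior fixed point, setting dC/dt = 0 with C > 0 fixes R* = (predator death rate)/(RC coefficient) — independent of the other coefficients.
With the change, R* = 0.767/0.00408 = 188; it falls from 451.

R* ≈ 188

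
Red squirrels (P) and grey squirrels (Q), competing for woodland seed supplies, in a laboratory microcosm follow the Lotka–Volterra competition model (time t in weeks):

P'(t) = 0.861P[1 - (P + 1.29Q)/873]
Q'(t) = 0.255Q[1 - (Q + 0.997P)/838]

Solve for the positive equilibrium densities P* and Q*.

Setting both brackets to zero gives the nullclines P + 1.29Q = 873 and 0.997P + Q = 838.
Substituting Q = 838 - 0.997P into the first: P(1 - 1.29·0.997) = 873 - 1.29·838.
So P* = -208/-0.286 = 727, and then Q* = 838 - 0.997·727 = 113.

P* ≈ 727, Q* ≈ 113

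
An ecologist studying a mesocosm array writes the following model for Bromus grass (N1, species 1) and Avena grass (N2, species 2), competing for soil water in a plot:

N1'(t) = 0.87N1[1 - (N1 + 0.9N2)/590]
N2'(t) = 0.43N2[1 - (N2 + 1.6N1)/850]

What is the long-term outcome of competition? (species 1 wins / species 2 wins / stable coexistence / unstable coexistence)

Compare the nullcline intercepts: K1/α12 = 590/0.9 = 656 < K2 = 850; K2/α21 = 850/1.6 = 531 < K1 = 590.
Since both are reversed, neither can invade when rare; the interior point is a saddle.

unstable coexistence (outcome depends on initial conditions)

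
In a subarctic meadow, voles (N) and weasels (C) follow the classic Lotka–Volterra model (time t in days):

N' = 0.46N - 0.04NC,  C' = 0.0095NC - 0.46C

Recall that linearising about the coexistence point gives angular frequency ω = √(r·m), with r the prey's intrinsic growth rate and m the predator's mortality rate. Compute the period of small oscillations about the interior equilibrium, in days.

T ≈ 13.7 days

Here r = 0.46 and m = 0.46, so r·m = 0.212.
ω = √0.212 = 0.46 per day, hence T = 2π/ω ≈ 13.7 days.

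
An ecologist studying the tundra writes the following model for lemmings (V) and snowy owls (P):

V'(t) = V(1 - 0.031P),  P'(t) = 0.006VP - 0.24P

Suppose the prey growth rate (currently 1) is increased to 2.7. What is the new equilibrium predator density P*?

At the interior fixed point, setting dV/dt = 0 with V > 0 fixes P* = (prey growth rate)/(VP coefficient) — independent of the other coefficients.
With the change, P* = 2.7/0.031 = 87.1; it rises from 32.3.

P* ≈ 87.1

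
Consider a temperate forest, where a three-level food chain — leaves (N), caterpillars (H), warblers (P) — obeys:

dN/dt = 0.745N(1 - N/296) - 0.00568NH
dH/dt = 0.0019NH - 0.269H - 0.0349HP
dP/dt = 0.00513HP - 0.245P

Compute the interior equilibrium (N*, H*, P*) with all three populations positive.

N* ≈ 188, H* ≈ 47.8, P* ≈ 2.54

From dP/dt = 0: 0.00513H* = 0.245, so H* = 47.8.
From dN/dt = 0: 0.745(1 - N*/296) = 0.00568·47.8, giving N* = 296·(1 - 0.364) = 188.
From dH/dt = 0: 0.0019·188 - 0.269 = 0.0349P*, so P* = 0.0886/0.0349 = 2.54.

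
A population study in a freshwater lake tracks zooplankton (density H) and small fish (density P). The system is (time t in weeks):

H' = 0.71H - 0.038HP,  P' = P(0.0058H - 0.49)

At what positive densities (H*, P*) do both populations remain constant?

Set dP/dt = 0 with P > 0: 0.0058H - 0.49 = 0, so H* = 0.49/0.0058 = 84.5.
Set dH/dt = 0 with H > 0: 0.71 - 0.038P = 0, so P* = 0.71/0.038 = 18.7.

H* ≈ 84.5, P* ≈ 18.7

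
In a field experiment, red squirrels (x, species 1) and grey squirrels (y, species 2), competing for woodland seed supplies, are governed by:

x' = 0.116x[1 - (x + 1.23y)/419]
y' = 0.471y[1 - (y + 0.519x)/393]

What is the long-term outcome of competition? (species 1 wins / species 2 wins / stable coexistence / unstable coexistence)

species 2 excludes species 1

Compare the nullcline intercepts: K1/α12 = 419/1.23 = 341 < K2 = 393; K2/α21 = 393/0.519 = 757 > K1 = 419.
Since the inequalities point opposite ways, species 2 can invade but species 1 cannot.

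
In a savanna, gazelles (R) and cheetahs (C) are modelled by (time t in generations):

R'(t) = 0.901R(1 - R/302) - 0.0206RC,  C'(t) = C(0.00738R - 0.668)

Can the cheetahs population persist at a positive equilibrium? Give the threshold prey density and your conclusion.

Threshold R = 90.5; K > 90.5, so yes, the predator persists.

The predator equation gives dC/dt > 0 only when R > 0.668/0.00738 = 90.5.
Without the predator, R → K = 302. Since 302 > 90.5, the predator can invade and persist.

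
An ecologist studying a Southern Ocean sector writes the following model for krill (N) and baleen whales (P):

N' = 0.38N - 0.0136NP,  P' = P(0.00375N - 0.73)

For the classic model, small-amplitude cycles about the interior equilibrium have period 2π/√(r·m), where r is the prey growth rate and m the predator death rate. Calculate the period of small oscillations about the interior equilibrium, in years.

T ≈ 11.9 years

Here r = 0.38 and m = 0.73, so r·m = 0.277.
ω = √0.277 = 0.527 per year, hence T = 2π/ω ≈ 11.9 years.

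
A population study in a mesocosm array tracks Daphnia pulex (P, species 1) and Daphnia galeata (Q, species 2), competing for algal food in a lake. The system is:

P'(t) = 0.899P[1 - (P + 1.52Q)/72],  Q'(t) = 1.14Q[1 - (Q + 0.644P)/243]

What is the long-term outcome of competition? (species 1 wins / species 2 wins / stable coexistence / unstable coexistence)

Compare the nullcline intercepts: K1/α12 = 72/1.52 = 47.4 < K2 = 243; K2/α21 = 243/0.644 = 377 > K1 = 72.
Since the inequalities point opposite ways, species 2 can invade but species 1 cannot.

species 2 excludes species 1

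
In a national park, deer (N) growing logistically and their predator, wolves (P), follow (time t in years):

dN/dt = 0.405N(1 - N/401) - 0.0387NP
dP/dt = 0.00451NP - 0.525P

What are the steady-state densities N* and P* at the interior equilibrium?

From dP/dt = 0 with P > 0: 0.00451N* = 0.525, so N* = 116.
Substitute into dN/dt = 0: 0.405(1 - 116/401) = 0.0387P*.
The bracket is 0.71, giving P* = 0.287/0.0387 = 7.43.

N* ≈ 116, P* ≈ 7.43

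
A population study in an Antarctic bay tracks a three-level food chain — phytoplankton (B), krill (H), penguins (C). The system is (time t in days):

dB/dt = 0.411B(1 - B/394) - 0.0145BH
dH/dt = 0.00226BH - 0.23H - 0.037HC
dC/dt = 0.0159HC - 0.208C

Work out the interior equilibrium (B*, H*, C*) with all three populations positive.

From dC/dt = 0: 0.0159H* = 0.208, so H* = 13.1.
From dB/dt = 0: 0.411(1 - B*/394) = 0.0145·13.1, giving B* = 394·(1 - 0.462) = 212.
From dH/dt = 0: 0.00226·212 - 0.23 = 0.037C*, so C* = 0.249/0.037 = 6.74.

B* ≈ 212, H* ≈ 13.1, C* ≈ 6.74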